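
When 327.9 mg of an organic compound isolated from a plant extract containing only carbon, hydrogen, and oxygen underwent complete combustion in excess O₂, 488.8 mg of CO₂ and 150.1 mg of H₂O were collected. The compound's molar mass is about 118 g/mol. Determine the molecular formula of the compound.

mol C = 0.4888 g CO₂ ÷ 44.009 g/mol = 0.011107 mol
mol H = 2 × 0.1501 g H₂O ÷ 18.015 g/mol = 0.016664 mol
mass O = 0.3279 − (0.13340 + 0.016797) = 0.17770 g → mol O = 0.17770 ÷ 15.999 = 0.011107 mol
Divide by the smallest (0.011107 mol): C 1.000, H 1.500, O 1.000
Multiplying each by 2 gives whole numbers: C 2.00, H 3.00, O 2.00
Empirical formula: C2H3O2
Empirical-formula mass = 59.04 g/mol; 118 ÷ 59.04 ≈ 2, so the molecular formula is C4H6O4.

C4H6O4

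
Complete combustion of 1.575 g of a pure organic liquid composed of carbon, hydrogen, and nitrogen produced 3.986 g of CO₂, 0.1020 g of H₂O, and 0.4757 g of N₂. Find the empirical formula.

mol C = 3.986 g CO₂ ÷ 44.009 g/mol = 0.090572 mol
mol H = 2 × 0.1020 g H₂O ÷ 18.015 g/mol = 0.011324 mol
mol N = 2 × 0.4757 g N₂ ÷ 28.014 g/mol = 0.033962 mol
Divide by the smallest (0.011324 mol): C 7.998, H 1.000, N 2.999

C8HN3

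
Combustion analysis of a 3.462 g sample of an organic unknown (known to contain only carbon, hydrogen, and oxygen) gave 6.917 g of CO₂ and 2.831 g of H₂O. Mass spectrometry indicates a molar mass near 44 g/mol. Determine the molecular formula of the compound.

C2H4O

mol C = 6.917 g CO₂ ÷ 44.009 g/mol = 0.15717 mol
mol H = 2 × 2.831 g H₂O ÷ 18.015 g/mol = 0.31429 mol
mass O = 3.462 − (1.8878 + 0.31681) = 1.2574 g → mol O = 1.2574 ÷ 15.999 = 0.078592 mol
Divide by the smallest (0.078592 mol): C 2.000, H 3.999, O 1.000
Empirical formula: C2H4O
Empirical-formula mass = 44.05 g/mol; 44 ÷ 44.05 ≈ 1, so the molecular formula is C2H4O.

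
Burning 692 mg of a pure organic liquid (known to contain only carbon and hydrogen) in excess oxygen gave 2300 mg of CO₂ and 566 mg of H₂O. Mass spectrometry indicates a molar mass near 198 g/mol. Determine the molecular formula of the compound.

mol C = 2.30 g CO₂ ÷ 44.009 g/mol = 0.05226 mol
mol H = 2 × 0.566 g H₂O ÷ 18.015 g/mol = 0.06284 mol
Divide by the smallest (0.05226 mol): C 1.000, H 1.202
Multiplying each by 5 gives whole numbers: C 5.00, H 6.01
Empirical formula: C5H6
Empirical-formula mass = 66.10 g/mol; 198 ÷ 66.10 ≈ 3, so the molecular formula is C15H18.

C15H18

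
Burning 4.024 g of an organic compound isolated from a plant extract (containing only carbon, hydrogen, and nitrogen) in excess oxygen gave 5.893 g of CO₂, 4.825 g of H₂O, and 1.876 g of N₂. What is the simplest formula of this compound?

mol C = 5.893 g CO₂ ÷ 44.009 g/mol = 0.13390 mol
mol H = 2 × 4.825 g H₂O ÷ 18.015 g/mol = 0.53566 mol
mol N = 2 × 1.876 g N₂ ÷ 28.014 g/mol = 0.13393 mol
Divide by the smallest (0.13390 mol): C 1.000, H 4.000, N 1.000

CH4N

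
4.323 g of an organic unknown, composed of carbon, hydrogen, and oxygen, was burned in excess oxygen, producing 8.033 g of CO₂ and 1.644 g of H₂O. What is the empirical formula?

mol C = 8.033 g CO₂ ÷ 44.009 g/mol = 0.18253 mol
mol H = 2 × 1.644 g H₂O ÷ 18.015 g/mol = 0.18251 mol
mass O = 4.323 − (2.1924 + 0.18397) = 1.9466 g → mol O = 1.9466 ÷ 15.999 = 0.12167 mol
Divide by the smallest (0.12167 mol): C 1.500, H 1.500, O 1.000
Multiplying each by 2 gives whole numbers: C 3.00, H 3.00, O 2.00

C3H3O2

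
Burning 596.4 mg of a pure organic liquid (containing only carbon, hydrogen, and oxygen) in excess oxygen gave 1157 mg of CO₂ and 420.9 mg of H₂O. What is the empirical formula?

C9H16O5

mol C = 1.157 g CO₂ ÷ 44.009 g/mol = 0.026290 mol
mol H = 2 × 0.4209 g H₂O ÷ 18.015 g/mol = 0.046728 mol
mass O = 0.5964 − (0.31577 + 0.047102) = 0.23353 g → mol O = 0.23353 ÷ 15.999 = 0.014596 mol
Divide by the smallest (0.014596 mol): C 1.801, H 3.201, O 1.000
Multiplying each by 5 gives whole numbers: C 9.01, H 16.01, O 5.00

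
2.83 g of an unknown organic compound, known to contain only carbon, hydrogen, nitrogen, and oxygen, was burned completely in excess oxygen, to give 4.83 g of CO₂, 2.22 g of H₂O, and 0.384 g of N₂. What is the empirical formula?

C4H9NO2

mol C = 4.83 g CO₂ ÷ 44.009 g/mol = 0.1098 mol
mol H = 2 × 2.22 g H₂O ÷ 18.015 g/mol = 0.2465 mol
mol N = 2 × 0.384 g N₂ ÷ 28.014 g/mol = 0.02741 mol
mass O = 2.83 − (1.318 + 0.2484 + 0.3840) = 0.8794 g → mol O = 0.8794 ÷ 15.999 = 0.05496 mol
Divide by the smallest (0.02741 mol): C 4.003, H 8.990, N 1.000, O 2.005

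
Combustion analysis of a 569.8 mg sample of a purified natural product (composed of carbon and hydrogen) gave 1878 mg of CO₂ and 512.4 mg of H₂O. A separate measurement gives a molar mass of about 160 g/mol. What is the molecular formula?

C12H16

mol C = 1.878 g CO₂ ÷ 44.009 g/mol = 0.042673 mol
mol H = 2 × 0.5124 g H₂O ÷ 18.015 g/mol = 0.056886 mol
Divide by the smallest (0.042673 mol): C 1.000, H 1.333
Multiplying each by 3 gives whole numbers: C 3.00, H 4.00
Empirical formula: C3H4
Empirical-formula mass = 40.06 g/mol; 160 ÷ 40.06 ≈ 4, so the molecular formula is C12H16.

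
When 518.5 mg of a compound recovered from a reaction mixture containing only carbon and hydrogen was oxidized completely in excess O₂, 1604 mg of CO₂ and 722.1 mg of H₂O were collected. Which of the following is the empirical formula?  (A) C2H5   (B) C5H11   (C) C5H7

(B) C5H11

mol C = 1.604 g CO₂ ÷ 44.009 g/mol = 0.036447 mol
mol H = 2 × 0.7221 g H₂O ÷ 18.015 g/mol = 0.080167 mol
Divide by the smallest (0.036447 mol): C 1.000, H 2.200
Multiplying each by 5 gives whole numbers: C 5.00, H 11.00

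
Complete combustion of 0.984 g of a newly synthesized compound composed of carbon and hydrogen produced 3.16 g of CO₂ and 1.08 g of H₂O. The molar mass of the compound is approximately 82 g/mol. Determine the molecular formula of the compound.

mol C = 3.16 g CO₂ ÷ 44.009 g/mol = 0.07180 mol
mol H = 2 × 1.08 g H₂O ÷ 18.015 g/mol = 0.1199 mol
Divide by the smallest (0.07180 mol): C 1.000, H 1.670
Multiplying each by 3 gives whole numbers: C 3.00, H 5.01
Empirical formula: C3H5
Empirical-formula mass = 41.07 g/mol; 82 ÷ 41.07 ≈ 2, so the molecular formula is C6H10.

C6H10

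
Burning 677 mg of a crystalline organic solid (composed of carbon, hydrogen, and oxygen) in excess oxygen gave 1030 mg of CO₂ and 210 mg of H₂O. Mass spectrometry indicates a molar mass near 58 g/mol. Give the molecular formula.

mol C = 1.03 g CO₂ ÷ 44.009 g/mol = 0.02340 mol
mol H = 2 × 0.210 g H₂O ÷ 18.015 g/mol = 0.02331 mol
mass O = 0.677 − (0.2811 + 0.02350) = 0.3724 g → mol O = 0.3724 ÷ 15.999 = 0.02328 mol
Divide by the smallest (0.02328 mol): C 1.006, H 1.002, O 1.000
Empirical formula: CHO
Empirical-formula mass = 29.02 g/mol; 58 ÷ 29.02 ≈ 2, so the molecular formula is C2H2O2.

C2H2O2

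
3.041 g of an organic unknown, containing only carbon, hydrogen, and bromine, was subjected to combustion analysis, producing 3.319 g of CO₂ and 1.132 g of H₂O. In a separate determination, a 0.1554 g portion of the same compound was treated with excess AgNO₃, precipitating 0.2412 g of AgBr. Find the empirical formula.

mol C = 3.319 g CO₂ ÷ 44.009 g/mol = 0.075416 mol
mol H = 2 × 1.132 g H₂O ÷ 18.015 g/mol = 0.12567 mol
From the AgBr data: mol Br per gram of compound = (0.2412 ÷ 187.772) ÷ 0.1554 = 0.0082660 mol/g, so in the 3.041 g combustion sample mol Br = 0.025137 mol
Divide by the smallest (0.025137 mol): C 3.000, H 5.000, Br 1.000

C3H5Br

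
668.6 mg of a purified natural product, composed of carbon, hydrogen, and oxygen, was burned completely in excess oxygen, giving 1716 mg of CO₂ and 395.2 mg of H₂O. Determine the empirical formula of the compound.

C8H9O2

mol C = 1.716 g CO₂ ÷ 44.009 g/mol = 0.038992 mol
mol H = 2 × 0.3952 g H₂O ÷ 18.015 g/mol = 0.043875 mol
mass O = 0.6686 − (0.46833 + 0.044226) = 0.15604 g → mol O = 0.15604 ÷ 15.999 = 0.0097532 mol
Divide by the smallest (0.0097532 mol): C 3.998, H 4.498, O 1.000
Multiplying each by 2 gives whole numbers: C 8.00, H 9.00, O 2.00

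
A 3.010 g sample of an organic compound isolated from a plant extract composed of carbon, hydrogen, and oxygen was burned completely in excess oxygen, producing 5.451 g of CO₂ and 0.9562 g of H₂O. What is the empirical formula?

mol C = 5.451 g CO₂ ÷ 44.009 g/mol = 0.12386 mol
mol H = 2 × 0.9562 g H₂O ÷ 18.015 g/mol = 0.10616 mol
mass O = 3.010 − (1.4877 + 0.10701) = 1.4153 g → mol O = 1.4153 ÷ 15.999 = 0.088462 mol
Divide by the smallest (0.088462 mol): C 1.400, H 1.200, O 1.000
Multiplying each by 5 gives whole numbers: C 7.00, H 6.00, O 5.00

C7H6O5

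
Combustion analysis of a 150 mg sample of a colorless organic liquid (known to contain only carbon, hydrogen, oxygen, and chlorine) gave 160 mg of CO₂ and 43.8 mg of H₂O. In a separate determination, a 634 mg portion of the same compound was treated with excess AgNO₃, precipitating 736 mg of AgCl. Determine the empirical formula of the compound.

mol C = 0.160 g CO₂ ÷ 44.009 g/mol = 0.003636 mol
mol H = 2 × 0.0438 g H₂O ÷ 18.015 g/mol = 0.004863 mol
From the AgCl data: mol Cl per gram of compound = (0.736 ÷ 143.318) ÷ 0.634 = 0.008100 mol/g, so in the 0.150 g combustion sample mol Cl = 0.001215 mol
mass O = 0.150 − (0.04367 + 0.004902 + 0.04307) = 0.05836 g → mol O = 0.05836 ÷ 15.999 = 0.003648 mol
Divide by the smallest (0.001215 mol): C 2.992, H 4.002, Cl 1.000, O 3.002

C3H4ClO3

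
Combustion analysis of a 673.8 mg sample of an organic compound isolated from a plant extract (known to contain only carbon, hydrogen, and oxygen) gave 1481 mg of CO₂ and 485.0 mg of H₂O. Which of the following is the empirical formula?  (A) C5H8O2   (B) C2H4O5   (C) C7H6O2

mol C = 1.481 g CO₂ ÷ 44.009 g/mol = 0.033652 mol
mol H = 2 × 0.4850 g H₂O ÷ 18.015 g/mol = 0.053844 mol
mass O = 0.6738 − (0.40420 + 0.054275) = 0.21533 g → mol O = 0.21533 ÷ 15.999 = 0.013459 mol
Divide by the smallest (0.013459 mol): C 2.500, H 4.001, O 1.000
Multiplying each by 2 gives whole numbers: C 5.00, H 8.00, O 2.00

(A) C5H8O2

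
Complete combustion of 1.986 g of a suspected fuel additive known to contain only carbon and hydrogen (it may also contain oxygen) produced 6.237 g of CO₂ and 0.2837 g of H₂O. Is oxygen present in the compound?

yes

mol C = 6.237 g CO₂ ÷ 44.009 g/mol = 0.14172 mol
mol H = 2 × 0.2837 g H₂O ÷ 18.015 g/mol = 0.031496 mol
C and H account for only 1.7340 g of the 1.986 g sample; the remaining 0.25204 g must be oxygen.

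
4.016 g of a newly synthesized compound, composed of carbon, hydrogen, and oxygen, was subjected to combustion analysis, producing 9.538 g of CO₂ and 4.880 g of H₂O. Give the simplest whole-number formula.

C4H10O

mol C = 9.538 g CO₂ ÷ 44.009 g/mol = 0.21673 mol
mol H = 2 × 4.880 g H₂O ÷ 18.015 g/mol = 0.54177 mol
mass O = 4.016 − (2.6031 + 0.54610) = 0.86677 g → mol O = 0.86677 ÷ 15.999 = 0.054177 mol
Divide by the smallest (0.054177 mol): C 4.000, H 10.000, O 1.000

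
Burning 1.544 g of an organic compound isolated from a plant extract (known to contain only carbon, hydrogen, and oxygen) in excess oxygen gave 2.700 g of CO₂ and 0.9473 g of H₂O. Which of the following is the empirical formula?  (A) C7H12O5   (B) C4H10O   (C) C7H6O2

(A) C7H12O5

mol C = 2.700 g CO₂ ÷ 44.009 g/mol = 0.061351 mol
mol H = 2 × 0.9473 g H₂O ÷ 18.015 g/mol = 0.10517 mol
mass O = 1.544 − (0.73689 + 0.10601) = 0.70110 g → mol O = 0.70110 ÷ 15.999 = 0.043822 mol
Divide by the smallest (0.043822 mol): C 1.400, H 2.400, O 1.000
Multiplying each by 5 gives whole numbers: C 7.00, H 12.00, O 5.00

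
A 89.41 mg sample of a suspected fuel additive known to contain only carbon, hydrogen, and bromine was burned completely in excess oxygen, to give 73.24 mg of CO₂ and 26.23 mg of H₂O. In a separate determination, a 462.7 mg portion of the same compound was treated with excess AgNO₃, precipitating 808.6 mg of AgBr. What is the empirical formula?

mol C = 0.07324 g CO₂ ÷ 44.009 g/mol = 0.0016642 mol
mol H = 2 × 0.02623 g H₂O ÷ 18.015 g/mol = 0.0029120 mol
From the AgBr data: mol Br per gram of compound = (0.8086 ÷ 187.772) ÷ 0.4627 = 0.0093069 mol/g, so in the 0.08941 g combustion sample mol Br = 0.00083213 mol
Divide by the smallest (0.00083213 mol): C 2.000, H 3.499, Br 1.000
Multiplying each by 2 gives whole numbers: C 4.00, H 7.00, Br 2.00

C4H7Br2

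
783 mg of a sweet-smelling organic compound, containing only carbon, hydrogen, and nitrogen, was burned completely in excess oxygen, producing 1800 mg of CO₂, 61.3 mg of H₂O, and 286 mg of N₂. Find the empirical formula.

C6HN3

mol C = 1.80 g CO₂ ÷ 44.009 g/mol = 0.04090 mol
mol H = 2 × 0.0613 g H₂O ÷ 18.015 g/mol = 0.006805 mol
mol N = 2 × 0.286 g N₂ ÷ 28.014 g/mol = 0.02042 mol
Divide by the smallest (0.006805 mol): C 6.010, H 1.000, N 3.000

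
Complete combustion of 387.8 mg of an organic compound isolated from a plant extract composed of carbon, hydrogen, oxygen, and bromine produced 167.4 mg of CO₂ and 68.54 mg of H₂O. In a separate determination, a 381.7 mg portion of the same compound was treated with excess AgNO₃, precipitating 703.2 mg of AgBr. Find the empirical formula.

C2H4Br2O

mol C = 0.1674 g CO₂ ÷ 44.009 g/mol = 0.0038038 mol
mol H = 2 × 0.06854 g H₂O ÷ 18.015 g/mol = 0.0076092 mol
From the AgBr data: mol Br per gram of compound = (0.7032 ÷ 187.772) ÷ 0.3817 = 0.0098113 mol/g, so in the 0.3878 g combustion sample mol Br = 0.0038048 mol
mass O = 0.3878 − (0.045687 + 0.0076701 + 0.30402) = 0.030423 g → mol O = 0.030423 ÷ 15.999 = 0.0019015 mol
Divide by the smallest (0.0019015 mol): C 2.000, H 4.002, Br 2.001, O 1.000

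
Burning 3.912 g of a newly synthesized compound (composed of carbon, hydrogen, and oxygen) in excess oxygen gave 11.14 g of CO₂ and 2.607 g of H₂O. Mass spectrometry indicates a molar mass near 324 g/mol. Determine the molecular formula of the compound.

mol C = 11.14 g CO₂ ÷ 44.009 g/mol = 0.25313 mol
mol H = 2 × 2.607 g H₂O ÷ 18.015 g/mol = 0.28943 mol
mass O = 3.912 − (3.0403 + 0.29174) = 0.57991 g → mol O = 0.57991 ÷ 15.999 = 0.036247 mol
Divide by the smallest (0.036247 mol): C 6.983, H 7.985, O 1.000
Empirical formula: C7H8O
Empirical-formula mass = 108.14 g/mol; 324 ÷ 108.14 ≈ 3, so the molecular formula is C21H24O3.

C21H24O3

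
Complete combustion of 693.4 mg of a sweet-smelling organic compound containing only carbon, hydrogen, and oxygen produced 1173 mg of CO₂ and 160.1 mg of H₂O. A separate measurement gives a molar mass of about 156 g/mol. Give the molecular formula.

mol C = 1.173 g CO₂ ÷ 44.009 g/mol = 0.026654 mol
mol H = 2 × 0.1601 g H₂O ÷ 18.015 g/mol = 0.017774 mol
mass O = 0.6934 − (0.32014 + 0.017916) = 0.35535 g → mol O = 0.35535 ÷ 15.999 = 0.022211 mol
Divide by the smallest (0.017774 mol): C 1.500, H 1.000, O 1.250
Multiplying each by 4 gives whole numbers: C 6.00, H 4.00, O 5.00
Empirical formula: C6H4O5
Empirical-formula mass = 156.09 g/mol; 156 ÷ 156.09 ≈ 1, so the molecular formula is C6H4O5.

C6H4O5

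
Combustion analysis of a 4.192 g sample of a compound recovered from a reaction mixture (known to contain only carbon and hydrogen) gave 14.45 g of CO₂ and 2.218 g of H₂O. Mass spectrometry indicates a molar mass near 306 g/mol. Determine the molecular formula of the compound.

mol C = 14.45 g CO₂ ÷ 44.009 g/mol = 0.32834 mol
mol H = 2 × 2.218 g H₂O ÷ 18.015 g/mol = 0.24624 mol
Divide by the smallest (0.24624 mol): C 1.333, H 1.000
Multiplying each by 3 gives whole numbers: C 4.00, H 3.00
Empirical formula: C4H3
Empirical-formula mass = 51.07 g/mol; 306 ÷ 51.07 ≈ 6, so the molecular formula is C24H18.

C24H18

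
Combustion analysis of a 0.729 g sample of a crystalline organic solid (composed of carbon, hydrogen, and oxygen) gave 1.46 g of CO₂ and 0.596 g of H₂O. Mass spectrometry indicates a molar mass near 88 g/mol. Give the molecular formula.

mol C = 1.46 g CO₂ ÷ 44.009 g/mol = 0.03318 mol
mol H = 2 × 0.596 g H₂O ÷ 18.015 g/mol = 0.06617 mol
mass O = 0.729 − (0.3985 + 0.06670) = 0.2638 g → mol O = 0.2638 ÷ 15.999 = 0.01649 mol
Divide by the smallest (0.01649 mol): C 2.012, H 4.012, O 1.000
Empirical formula: C2H4O
Empirical-formula mass = 44.05 g/mol; 88 ÷ 44.05 ≈ 2, so the molecular formula is C4H8O2.

C4H8O2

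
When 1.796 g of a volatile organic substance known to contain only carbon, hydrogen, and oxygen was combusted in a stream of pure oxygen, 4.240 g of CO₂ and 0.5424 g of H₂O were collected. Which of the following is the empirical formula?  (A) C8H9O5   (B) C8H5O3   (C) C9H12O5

mol C = 4.240 g CO₂ ÷ 44.009 g/mol = 0.096344 mol
mol H = 2 × 0.5424 g H₂O ÷ 18.015 g/mol = 0.060216 mol
mass O = 1.796 − (1.1572 + 0.060698) = 0.57811 g → mol O = 0.57811 ÷ 15.999 = 0.036134 mol
Divide by the smallest (0.036134 mol): C 2.666, H 1.666, O 1.000
Multiplying each by 3 gives whole numbers: C 8.00, H 5.00, O 3.00

(B) C8H5O3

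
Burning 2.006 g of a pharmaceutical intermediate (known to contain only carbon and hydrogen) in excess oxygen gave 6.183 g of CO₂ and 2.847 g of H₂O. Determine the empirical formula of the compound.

C4H9

mol C = 6.183 g CO₂ ÷ 44.009 g/mol = 0.14049 mol
mol H = 2 × 2.847 g H₂O ÷ 18.015 g/mol = 0.31607 mol
Divide by the smallest (0.14049 mol): C 1.000, H 2.250
Multiplying each by 4 gives whole numbers: C 4.00, H 9.00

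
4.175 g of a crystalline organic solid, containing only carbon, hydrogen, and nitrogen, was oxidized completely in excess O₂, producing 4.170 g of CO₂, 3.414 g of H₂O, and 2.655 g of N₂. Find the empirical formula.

CH4N2

mol C = 4.170 g CO₂ ÷ 44.009 g/mol = 0.094753 mol
mol H = 2 × 3.414 g H₂O ÷ 18.015 g/mol = 0.37902 mol
mol N = 2 × 2.655 g N₂ ÷ 28.014 g/mol = 0.18955 mol
Divide by the smallest (0.094753 mol): C 1.000, H 4.000, N 2.000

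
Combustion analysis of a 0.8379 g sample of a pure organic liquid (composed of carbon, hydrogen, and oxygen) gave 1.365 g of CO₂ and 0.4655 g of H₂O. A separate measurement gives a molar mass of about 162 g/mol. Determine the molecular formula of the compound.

C6H10O5

mol C = 1.365 g CO₂ ÷ 44.009 g/mol = 0.031016 mol
mol H = 2 × 0.4655 g H₂O ÷ 18.015 g/mol = 0.051679 mol
mass O = 0.8379 − (0.37254 + 0.052093) = 0.41327 g → mol O = 0.41327 ÷ 15.999 = 0.025831 mol
Divide by the smallest (0.025831 mol): C 1.201, H 2.001, O 1.000
Multiplying each by 5 gives whole numbers: C 6.00, H 10.00, O 5.00
Empirical formula: C6H10O5
Empirical-formula mass = 162.14 g/mol; 162 ÷ 162.14 ≈ 1, so the molecular formula is C6H10O5.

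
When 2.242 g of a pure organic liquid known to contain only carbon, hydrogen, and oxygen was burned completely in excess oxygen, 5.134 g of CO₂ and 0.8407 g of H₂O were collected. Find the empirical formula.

mol C = 5.134 g CO₂ ÷ 44.009 g/mol = 0.11666 mol
mol H = 2 × 0.8407 g H₂O ÷ 18.015 g/mol = 0.093333 mol
mass O = 2.242 − (1.4012 + 0.094080) = 0.74674 g → mol O = 0.74674 ÷ 15.999 = 0.046674 mol
Divide by the smallest (0.046674 mol): C 2.499, H 2.000, O 1.000
Multiplying each by 2 gives whole numbers: C 5.00, H 4.00, O 2.00

C5H4O2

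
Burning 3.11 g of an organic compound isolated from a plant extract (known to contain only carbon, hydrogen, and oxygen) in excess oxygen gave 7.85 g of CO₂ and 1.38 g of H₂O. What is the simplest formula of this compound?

mol C = 7.85 g CO₂ ÷ 44.009 g/mol = 0.1784 mol
mol H = 2 × 1.38 g H₂O ÷ 18.015 g/mol = 0.1532 mol
mass O = 3.11 − (2.142 + 0.1544) = 0.8131 g → mol O = 0.8131 ÷ 15.999 = 0.05082 mol
Divide by the smallest (0.05082 mol): C 3.510, H 3.014, O 1.000
Multiplying each by 2 gives whole numbers: C 7.02, H 6.03, O 2.00

C7H6O2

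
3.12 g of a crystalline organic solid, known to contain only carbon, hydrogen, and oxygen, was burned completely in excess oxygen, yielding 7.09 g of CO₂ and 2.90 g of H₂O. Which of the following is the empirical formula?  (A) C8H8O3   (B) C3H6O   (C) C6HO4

(B) C3H6O

mol C = 7.09 g CO₂ ÷ 44.009 g/mol = 0.1611 mol
mol H = 2 × 2.90 g H₂O ÷ 18.015 g/mol = 0.3220 mol
mass O = 3.12 − (1.935 + 0.3245) = 0.8605 g → mol O = 0.8605 ÷ 15.999 = 0.05378 mol
Divide by the smallest (0.05378 mol): C 2.995, H 5.986, O 1.000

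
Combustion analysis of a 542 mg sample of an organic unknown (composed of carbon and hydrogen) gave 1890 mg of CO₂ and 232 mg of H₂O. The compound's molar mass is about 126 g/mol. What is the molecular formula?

mol C = 1.89 g CO₂ ÷ 44.009 g/mol = 0.04295 mol
mol H = 2 × 0.232 g H₂O ÷ 18.015 g/mol = 0.02576 mol
Divide by the smallest (0.02576 mol): C 1.667, H 1.000
Multiplying each by 3 gives whole numbers: C 5.00, H 3.00
Empirical formula: C5H3
Empirical-formula mass = 63.08 g/mol; 126 ÷ 63.08 ≈ 2, so the molecular formula is C10H6.

C10H6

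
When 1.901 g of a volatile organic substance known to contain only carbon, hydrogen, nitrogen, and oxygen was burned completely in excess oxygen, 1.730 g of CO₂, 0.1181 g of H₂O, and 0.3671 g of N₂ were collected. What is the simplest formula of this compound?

C3HN2O5

mol C = 1.730 g CO₂ ÷ 44.009 g/mol = 0.039310 mol
mol H = 2 × 0.1181 g H₂O ÷ 18.015 g/mol = 0.013111 mol
mol N = 2 × 0.3671 g N₂ ÷ 28.014 g/mol = 0.026208 mol
mass O = 1.901 − (0.47215 + 0.013216 + 0.36710) = 1.0485 g → mol O = 1.0485 ÷ 15.999 = 0.065537 mol
Divide by the smallest (0.013111 mol): C 2.998, H 1.000, N 1.999, O 4.999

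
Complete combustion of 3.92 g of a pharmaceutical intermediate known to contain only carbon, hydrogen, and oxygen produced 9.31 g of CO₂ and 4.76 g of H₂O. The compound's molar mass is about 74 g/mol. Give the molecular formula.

C4H10O

mol C = 9.31 g CO₂ ÷ 44.009 g/mol = 0.2115 mol
mol H = 2 × 4.76 g H₂O ÷ 18.015 g/mol = 0.5284 mol
mass O = 3.92 − (2.541 + 0.5327) = 0.8464 g → mol O = 0.8464 ÷ 15.999 = 0.05290 mol
Divide by the smallest (0.05290 mol): C 3.999, H 9.989, O 1.000
Empirical formula: C4H10O
Empirical-formula mass = 74.12 g/mol; 74 ÷ 74.12 ≈ 1, so the molecular formula is C4H10O.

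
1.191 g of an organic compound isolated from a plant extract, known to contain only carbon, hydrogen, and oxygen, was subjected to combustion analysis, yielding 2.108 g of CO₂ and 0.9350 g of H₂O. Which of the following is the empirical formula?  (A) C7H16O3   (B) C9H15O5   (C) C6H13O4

mol C = 2.108 g CO₂ ÷ 44.009 g/mol = 0.047899 mol
mol H = 2 × 0.9350 g H₂O ÷ 18.015 g/mol = 0.10380 mol
mass O = 1.191 − (0.57532 + 0.10463) = 0.51105 g → mol O = 0.51105 ÷ 15.999 = 0.031943 mol
Divide by the smallest (0.031943 mol): C 1.500, H 3.250, O 1.000
Multiplying each by 4 gives whole numbers: C 6.00, H 13.00, O 4.00

(C) C6H13O4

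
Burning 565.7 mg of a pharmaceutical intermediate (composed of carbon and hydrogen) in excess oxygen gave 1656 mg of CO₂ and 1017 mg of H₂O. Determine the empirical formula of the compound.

mol C = 1.656 g CO₂ ÷ 44.009 g/mol = 0.037629 mol
mol H = 2 × 1.017 g H₂O ÷ 18.015 g/mol = 0.11291 mol
Divide by the smallest (0.037629 mol): C 1.000, H 3.001

CH3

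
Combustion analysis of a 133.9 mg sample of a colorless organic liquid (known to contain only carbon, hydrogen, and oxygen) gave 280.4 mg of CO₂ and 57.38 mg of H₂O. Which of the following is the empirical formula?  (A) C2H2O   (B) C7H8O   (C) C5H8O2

mol C = 0.2804 g CO₂ ÷ 44.009 g/mol = 0.0063714 mol
mol H = 2 × 0.05738 g H₂O ÷ 18.015 g/mol = 0.0063702 mol
mass O = 0.1339 − (0.076527 + 0.0064212) = 0.050952 g → mol O = 0.050952 ÷ 15.999 = 0.0031847 mol
Divide by the smallest (0.0031847 mol): C 2.001, H 2.000, O 1.000

(A) C2H2O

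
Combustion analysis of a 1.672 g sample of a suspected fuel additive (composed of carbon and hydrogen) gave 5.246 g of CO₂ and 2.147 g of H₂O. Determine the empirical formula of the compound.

mol C = 5.246 g CO₂ ÷ 44.009 g/mol = 0.11920 mol
mol H = 2 × 2.147 g H₂O ÷ 18.015 g/mol = 0.23836 mol
Divide by the smallest (0.11920 mol): C 1.000, H 2.000

CH2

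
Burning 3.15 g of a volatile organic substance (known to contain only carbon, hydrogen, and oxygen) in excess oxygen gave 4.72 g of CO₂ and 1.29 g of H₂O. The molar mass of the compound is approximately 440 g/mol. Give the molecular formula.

C15H20O15

mol C = 4.72 g CO₂ ÷ 44.009 g/mol = 0.1073 mol
mol H = 2 × 1.29 g H₂O ÷ 18.015 g/mol = 0.1432 mol
mass O = 3.15 − (1.288 + 0.1444) = 1.717 g → mol O = 1.717 ÷ 15.999 = 0.1073 mol
Divide by the smallest (0.1073 mol): C 1.000, H 1.335, O 1.001
Multiplying each by 3 gives whole numbers: C 3.00, H 4.01, O 3.00
Empirical formula: C3H4O3
Empirical-formula mass = 88.06 g/mol; 440 ÷ 88.06 ≈ 5, so the molecular formula is C15H20O15.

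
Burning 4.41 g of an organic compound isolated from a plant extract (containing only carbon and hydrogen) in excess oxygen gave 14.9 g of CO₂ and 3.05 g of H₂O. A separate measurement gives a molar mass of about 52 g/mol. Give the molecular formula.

mol C = 14.9 g CO₂ ÷ 44.009 g/mol = 0.3386 mol
mol H = 2 × 3.05 g H₂O ÷ 18.015 g/mol = 0.3386 mol
Divide by the smallest (0.3386 mol): C 1.000, H 1.000
Empirical formula: CH
Empirical-formula mass = 13.02 g/mol; 52 ÷ 13.02 ≈ 4, so the molecular formula is C4H4.

C4H4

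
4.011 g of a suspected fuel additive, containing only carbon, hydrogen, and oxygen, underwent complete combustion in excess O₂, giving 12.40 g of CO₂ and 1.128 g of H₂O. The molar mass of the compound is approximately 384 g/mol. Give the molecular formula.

mol C = 12.40 g CO₂ ÷ 44.009 g/mol = 0.28176 mol
mol H = 2 × 1.128 g H₂O ÷ 18.015 g/mol = 0.12523 mol
mass O = 4.011 − (3.3842 + 0.12623) = 0.50054 g → mol O = 0.50054 ÷ 15.999 = 0.031286 mol
Divide by the smallest (0.031286 mol): C 9.006, H 4.003, O 1.000
Empirical formula: C9H4O
Empirical-formula mass = 128.13 g/mol; 384 ÷ 128.13 ≈ 3, so the molecular formula is C27H12O3.

C27H12O3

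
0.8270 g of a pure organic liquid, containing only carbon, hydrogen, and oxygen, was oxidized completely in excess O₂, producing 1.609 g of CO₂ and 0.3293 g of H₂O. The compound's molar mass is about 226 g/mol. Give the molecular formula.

mol C = 1.609 g CO₂ ÷ 44.009 g/mol = 0.036561 mol
mol H = 2 × 0.3293 g H₂O ÷ 18.015 g/mol = 0.036558 mol
mass O = 0.8270 − (0.43913 + 0.036851) = 0.35102 g → mol O = 0.35102 ÷ 15.999 = 0.021940 mol
Divide by the smallest (0.021940 mol): C 1.666, H 1.666, O 1.000
Multiplying each by 3 gives whole numbers: C 5.00, H 5.00, O 3.00
Empirical formula: C5H5O3
Empirical-formula mass = 113.09 g/mol; 226 ÷ 113.09 ≈ 2, so the molecular formula is C10H10O6.

C10H10O6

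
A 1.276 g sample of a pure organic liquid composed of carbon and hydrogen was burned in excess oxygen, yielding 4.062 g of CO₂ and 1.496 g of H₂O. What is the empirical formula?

mol C = 4.062 g CO₂ ÷ 44.009 g/mol = 0.092299 mol
mol H = 2 × 1.496 g H₂O ÷ 18.015 g/mol = 0.16608 mol
Divide by the smallest (0.092299 mol): C 1.000, H 1.799
Multiplying each by 5 gives whole numbers: C 5.00, H 9.00

C5H9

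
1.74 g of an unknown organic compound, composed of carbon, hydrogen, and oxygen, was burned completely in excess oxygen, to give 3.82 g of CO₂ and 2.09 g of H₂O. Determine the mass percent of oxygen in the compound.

mol C = 3.82 g CO₂ ÷ 44.009 g/mol = 0.08680 mol
mol H = 2 × 2.09 g H₂O ÷ 18.015 g/mol = 0.2320 mol
mass O = 1.74 − (1.043 + 0.2339) = 0.4636 g → mol O = 0.4636 ÷ 15.999 = 0.02897 mol
mass % O = 0.4636 g ÷ 1.74 g × 100%

26.6%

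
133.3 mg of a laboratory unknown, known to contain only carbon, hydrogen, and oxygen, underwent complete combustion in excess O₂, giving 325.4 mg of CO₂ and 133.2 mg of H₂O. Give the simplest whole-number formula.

C4H8O

mol C = 0.3254 g CO₂ ÷ 44.009 g/mol = 0.0073939 mol
mol H = 2 × 0.1332 g H₂O ÷ 18.015 g/mol = 0.014788 mol
mass O = 0.1333 − (0.088809 + 0.014906) = 0.029585 g → mol O = 0.029585 ÷ 15.999 = 0.0018492 mol
Divide by the smallest (0.0018492 mol): C 3.998, H 7.997, O 1.000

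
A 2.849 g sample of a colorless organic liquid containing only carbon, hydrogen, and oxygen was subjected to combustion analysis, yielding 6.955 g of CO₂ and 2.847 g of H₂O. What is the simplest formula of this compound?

C4H8O

mol C = 6.955 g CO₂ ÷ 44.009 g/mol = 0.15804 mol
mol H = 2 × 2.847 g H₂O ÷ 18.015 g/mol = 0.31607 mol
mass O = 2.849 − (1.8982 + 0.31860) = 0.63223 g → mol O = 0.63223 ÷ 15.999 = 0.039517 mol
Divide by the smallest (0.039517 mol): C 3.999, H 7.998, O 1.000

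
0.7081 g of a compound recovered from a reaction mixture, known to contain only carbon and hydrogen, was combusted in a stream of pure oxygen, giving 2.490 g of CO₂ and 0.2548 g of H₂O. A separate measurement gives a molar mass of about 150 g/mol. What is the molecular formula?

mol C = 2.490 g CO₂ ÷ 44.009 g/mol = 0.056579 mol
mol H = 2 × 0.2548 g H₂O ÷ 18.015 g/mol = 0.028288 mol
Divide by the smallest (0.028288 mol): C 2.000, H 1.000
Empirical formula: C2H
Empirical-formula mass = 25.03 g/mol; 150 ÷ 25.03 ≈ 6, so the molecular formula is C12H6.

C12H6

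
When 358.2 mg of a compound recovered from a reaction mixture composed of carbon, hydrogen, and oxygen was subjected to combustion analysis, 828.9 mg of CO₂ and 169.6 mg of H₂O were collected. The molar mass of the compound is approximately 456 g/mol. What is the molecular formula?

C24H24O9

mol C = 0.8289 g CO₂ ÷ 44.009 g/mol = 0.018835 mol
mol H = 2 × 0.1696 g H₂O ÷ 18.015 g/mol = 0.018829 mol
mass O = 0.3582 − (0.22622 + 0.018979) = 0.11300 g → mol O = 0.11300 ÷ 15.999 = 0.0070627 mol
Divide by the smallest (0.0070627 mol): C 2.667, H 2.666, O 1.000
Multiplying each by 3 gives whole numbers: C 8.00, H 8.00, O 3.00
Empirical formula: C8H8O3
Empirical-formula mass = 152.15 g/mol; 456 ÷ 152.15 ≈ 3, so the molecular formula is C24H24O9.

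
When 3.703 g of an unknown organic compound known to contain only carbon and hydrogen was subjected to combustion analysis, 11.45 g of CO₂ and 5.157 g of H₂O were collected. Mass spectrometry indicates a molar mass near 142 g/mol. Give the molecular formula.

mol C = 11.45 g CO₂ ÷ 44.009 g/mol = 0.26017 mol
mol H = 2 × 5.157 g H₂O ÷ 18.015 g/mol = 0.57252 mol
Divide by the smallest (0.26017 mol): C 1.000, H 2.201
Multiplying each by 5 gives whole numbers: C 5.00, H 11.00
Empirical formula: C5H11
Empirical-formula mass = 71.14 g/mol; 142 ÷ 71.14 ≈ 2, so the molecular formula is C10H22.

C10H22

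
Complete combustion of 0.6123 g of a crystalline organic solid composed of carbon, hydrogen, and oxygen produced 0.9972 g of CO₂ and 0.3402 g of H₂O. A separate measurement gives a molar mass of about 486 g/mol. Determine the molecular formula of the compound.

C18H30O15

mol C = 0.9972 g CO₂ ÷ 44.009 g/mol = 0.022659 mol
mol H = 2 × 0.3402 g H₂O ÷ 18.015 g/mol = 0.037769 mol
mass O = 0.6123 − (0.27216 + 0.038071) = 0.30207 g → mol O = 0.30207 ÷ 15.999 = 0.018881 mol
Divide by the smallest (0.018881 mol): C 1.200, H 2.000, O 1.000
Multiplying each by 5 gives whole numbers: C 6.00, H 10.00, O 5.00
Empirical formula: C6H10O5
Empirical-formula mass = 162.14 g/mol; 486 ÷ 162.14 ≈ 3, so the molecular formula is C18H30O15.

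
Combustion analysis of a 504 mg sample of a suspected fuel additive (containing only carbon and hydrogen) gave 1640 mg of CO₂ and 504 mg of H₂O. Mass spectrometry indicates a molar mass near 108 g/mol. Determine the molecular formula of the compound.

C8H12

mol C = 1.64 g CO₂ ÷ 44.009 g/mol = 0.03727 mol
mol H = 2 × 0.504 g H₂O ÷ 18.015 g/mol = 0.05595 mol
Divide by the smallest (0.03727 mol): C 1.000, H 1.501
Multiplying each by 2 gives whole numbers: C 2.00, H 3.00
Empirical formula: C2H3
Empirical-formula mass = 27.05 g/mol; 108 ÷ 27.05 ≈ 4, so the molecular formula is C8H12.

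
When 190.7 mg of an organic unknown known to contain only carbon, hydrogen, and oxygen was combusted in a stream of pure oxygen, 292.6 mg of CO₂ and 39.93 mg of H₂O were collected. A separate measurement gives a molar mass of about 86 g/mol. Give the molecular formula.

mol C = 0.2926 g CO₂ ÷ 44.009 g/mol = 0.0066486 mol
mol H = 2 × 0.03993 g H₂O ÷ 18.015 g/mol = 0.0044330 mol
mass O = 0.1907 − (0.079857 + 0.0044684) = 0.10637 g → mol O = 0.10637 ÷ 15.999 = 0.0066488 mol
Divide by the smallest (0.0044330 mol): C 1.500, H 1.000, O 1.500
Multiplying each by 2 gives whole numbers: C 3.00, H 2.00, O 3.00
Empirical formula: C3H2O3
Empirical-formula mass = 86.05 g/mol; 86 ÷ 86.05 ≈ 1, so the molecular formula is C3H2O3.

C3H2O3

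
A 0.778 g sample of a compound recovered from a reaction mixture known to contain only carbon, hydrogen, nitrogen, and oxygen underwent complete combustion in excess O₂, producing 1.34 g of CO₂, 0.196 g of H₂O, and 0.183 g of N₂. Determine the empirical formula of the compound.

C7H5N3O3

mol C = 1.34 g CO₂ ÷ 44.009 g/mol = 0.03045 mol
mol H = 2 × 0.196 g H₂O ÷ 18.015 g/mol = 0.02176 mol
mol N = 2 × 0.183 g N₂ ÷ 28.014 g/mol = 0.01306 mol
mass O = 0.778 − (0.3657 + 0.02193 + 0.1830) = 0.2074 g → mol O = 0.2074 ÷ 15.999 = 0.01296 mol
Divide by the smallest (0.01296 mol): C 2.349, H 1.679, N 1.008, O 1.000
Multiplying each by 3 gives whole numbers: C 7.05, H 5.04, N 3.02, O 3.00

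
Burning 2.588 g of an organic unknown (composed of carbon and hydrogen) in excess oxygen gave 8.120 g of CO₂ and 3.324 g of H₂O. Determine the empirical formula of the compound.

CH2

mol C = 8.120 g CO₂ ÷ 44.009 g/mol = 0.18451 mol
mol H = 2 × 3.324 g H₂O ÷ 18.015 g/mol = 0.36903 mol
Divide by the smallest (0.18451 mol): C 1.000, H 2.000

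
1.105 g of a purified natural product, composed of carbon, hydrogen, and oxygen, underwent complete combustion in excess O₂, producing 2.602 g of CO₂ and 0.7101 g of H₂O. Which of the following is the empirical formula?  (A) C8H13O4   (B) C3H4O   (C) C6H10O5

mol C = 2.602 g CO₂ ÷ 44.009 g/mol = 0.059124 mol
mol H = 2 × 0.7101 g H₂O ÷ 18.015 g/mol = 0.078834 mol
mass O = 1.105 − (0.71014 + 0.079465) = 0.31539 g → mol O = 0.31539 ÷ 15.999 = 0.019713 mol
Divide by the smallest (0.019713 mol): C 2.999, H 3.999, O 1.000

(B) C3H4O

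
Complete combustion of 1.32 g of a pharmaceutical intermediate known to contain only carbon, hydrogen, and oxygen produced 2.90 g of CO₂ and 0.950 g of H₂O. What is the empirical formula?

C5H8O2

mol C = 2.90 g CO₂ ÷ 44.009 g/mol = 0.06590 mol
mol H = 2 × 0.950 g H₂O ÷ 18.015 g/mol = 0.1055 mol
mass O = 1.32 − (0.7915 + 0.1063) = 0.4222 g → mol O = 0.4222 ÷ 15.999 = 0.02639 mol
Divide by the smallest (0.02639 mol): C 2.497, H 3.996, O 1.000
Multiplying each by 2 gives whole numbers: C 4.99, H 7.99, O 2.00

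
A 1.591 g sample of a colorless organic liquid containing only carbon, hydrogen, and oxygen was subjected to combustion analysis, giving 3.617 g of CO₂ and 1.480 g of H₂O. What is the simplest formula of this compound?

C3H6O

mol C = 3.617 g CO₂ ÷ 44.009 g/mol = 0.082188 mol
mol H = 2 × 1.480 g H₂O ÷ 18.015 g/mol = 0.16431 mol
mass O = 1.591 − (0.98716 + 0.16562) = 0.43822 g → mol O = 0.43822 ÷ 15.999 = 0.027391 mol
Divide by the smallest (0.027391 mol): C 3.001, H 5.999, O 1.000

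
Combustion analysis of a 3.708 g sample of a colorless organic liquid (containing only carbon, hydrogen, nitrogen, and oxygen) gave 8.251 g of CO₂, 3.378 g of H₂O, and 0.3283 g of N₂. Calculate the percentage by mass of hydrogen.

mol C = 8.251 g CO₂ ÷ 44.009 g/mol = 0.18748 mol
mol H = 2 × 3.378 g H₂O ÷ 18.015 g/mol = 0.37502 mol
mol N = 2 × 0.3283 g N₂ ÷ 28.014 g/mol = 0.023438 mol
mass O = 3.708 − (2.2519 + 0.37802 + 0.32830) = 0.74980 g → mol O = 0.74980 ÷ 15.999 = 0.046866 mol
mass % H = 0.37802 g ÷ 3.708 g × 100%

10.19%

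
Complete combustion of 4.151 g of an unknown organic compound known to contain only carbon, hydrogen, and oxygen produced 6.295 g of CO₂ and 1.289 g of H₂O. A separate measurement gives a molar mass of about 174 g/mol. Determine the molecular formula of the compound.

C6H6O6

mol C = 6.295 g CO₂ ÷ 44.009 g/mol = 0.14304 mol
mol H = 2 × 1.289 g H₂O ÷ 18.015 g/mol = 0.14310 mol
mass O = 4.151 − (1.7180 + 0.14425) = 2.2887 g → mol O = 2.2887 ÷ 15.999 = 0.14305 mol
Divide by the smallest (0.14304 mol): C 1.000, H 1.000, O 1.000
Empirical formula: CHO
Empirical-formula mass = 29.02 g/mol; 174 ÷ 29.02 ≈ 6, so the molecular formula is C6H6O6.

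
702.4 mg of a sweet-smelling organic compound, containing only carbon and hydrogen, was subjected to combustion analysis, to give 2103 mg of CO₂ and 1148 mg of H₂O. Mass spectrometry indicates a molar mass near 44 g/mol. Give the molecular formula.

C3H8

mol C = 2.103 g CO₂ ÷ 44.009 g/mol = 0.047786 mol
mol H = 2 × 1.148 g H₂O ÷ 18.015 g/mol = 0.12745 mol
Divide by the smallest (0.047786 mol): C 1.000, H 2.667
Multiplying each by 3 gives whole numbers: C 3.00, H 8.00
Empirical formula: C3H8
Empirical-formula mass = 44.10 g/mol; 44 ÷ 44.10 ≈ 1, so the molecular formula is C3H8.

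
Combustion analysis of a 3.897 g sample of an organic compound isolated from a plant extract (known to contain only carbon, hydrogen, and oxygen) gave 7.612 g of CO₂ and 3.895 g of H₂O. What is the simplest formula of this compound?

mol C = 7.612 g CO₂ ÷ 44.009 g/mol = 0.17296 mol
mol H = 2 × 3.895 g H₂O ÷ 18.015 g/mol = 0.43242 mol
mass O = 3.897 − (2.0775 + 0.43588) = 1.3836 g → mol O = 1.3836 ÷ 15.999 = 0.086483 mol
Divide by the smallest (0.086483 mol): C 2.000, H 5.000, O 1.000

C2H5O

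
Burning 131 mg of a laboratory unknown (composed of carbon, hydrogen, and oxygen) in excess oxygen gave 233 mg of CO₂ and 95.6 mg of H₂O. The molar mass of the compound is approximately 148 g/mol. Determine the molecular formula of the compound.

C6H12O4

mol C = 0.233 g CO₂ ÷ 44.009 g/mol = 0.005294 mol
mol H = 2 × 0.0956 g H₂O ÷ 18.015 g/mol = 0.01061 mol
mass O = 0.131 − (0.06359 + 0.01070) = 0.05671 g → mol O = 0.05671 ÷ 15.999 = 0.003545 mol
Divide by the smallest (0.003545 mol): C 1.494, H 2.994, O 1.000
Multiplying each by 2 gives whole numbers: C 2.99, H 5.99, O 2.00
Empirical formula: C3H6O2
Empirical-formula mass = 74.08 g/mol; 148 ÷ 74.08 ≈ 2, so the molecular formula is C6H12O4.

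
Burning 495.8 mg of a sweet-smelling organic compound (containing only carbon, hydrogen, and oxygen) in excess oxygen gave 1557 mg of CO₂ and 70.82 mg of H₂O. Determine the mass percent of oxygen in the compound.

12.69%

mol C = 1.557 g CO₂ ÷ 44.009 g/mol = 0.035379 mol
mol H = 2 × 0.07082 g H₂O ÷ 18.015 g/mol = 0.0078623 mol
mass O = 0.4958 − (0.42494 + 0.0079252) = 0.062936 g → mol O = 0.062936 ÷ 15.999 = 0.0039338 mol
mass % O = 0.062936 g ÷ 0.4958 g × 100%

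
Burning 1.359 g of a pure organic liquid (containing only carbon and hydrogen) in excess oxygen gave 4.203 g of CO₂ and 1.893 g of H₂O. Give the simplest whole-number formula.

mol C = 4.203 g CO₂ ÷ 44.009 g/mol = 0.095503 mol
mol H = 2 × 1.893 g H₂O ÷ 18.015 g/mol = 0.21016 mol
Divide by the smallest (0.095503 mol): C 1.000, H 2.201
Multiplying each by 5 gives whole numbers: C 5.00, H 11.00

C5H11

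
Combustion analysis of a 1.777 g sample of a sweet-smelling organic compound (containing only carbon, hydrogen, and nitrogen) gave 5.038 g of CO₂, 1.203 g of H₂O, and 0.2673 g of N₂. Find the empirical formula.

mol C = 5.038 g CO₂ ÷ 44.009 g/mol = 0.11448 mol
mol H = 2 × 1.203 g H₂O ÷ 18.015 g/mol = 0.13356 mol
mol N = 2 × 0.2673 g N₂ ÷ 28.014 g/mol = 0.019083 mol
Divide by the smallest (0.019083 mol): C 5.999, H 6.999, N 1.000

C6H7N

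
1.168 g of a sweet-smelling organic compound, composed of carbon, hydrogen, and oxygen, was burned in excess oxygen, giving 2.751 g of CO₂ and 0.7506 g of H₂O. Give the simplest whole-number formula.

mol C = 2.751 g CO₂ ÷ 44.009 g/mol = 0.062510 mol
mol H = 2 × 0.7506 g H₂O ÷ 18.015 g/mol = 0.083331 mol
mass O = 1.168 − (0.75081 + 0.083997) = 0.33320 g → mol O = 0.33320 ÷ 15.999 = 0.020826 mol
Divide by the smallest (0.020826 mol): C 3.002, H 4.001, O 1.000

C3H4O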